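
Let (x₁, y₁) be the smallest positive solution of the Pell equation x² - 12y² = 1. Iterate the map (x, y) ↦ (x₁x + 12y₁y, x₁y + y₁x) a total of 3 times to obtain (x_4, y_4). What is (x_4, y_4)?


Step 1: Find the fundamental solution (x₁, y₁) of x² - 12y² = 1.
  Expand √12 as a continued fraction. a₀ = ⌊√12⌋ = 3; iterate m_{k+1} = d_k·a_k − m_k, d_{k+1} = (12 − m_{k+1}²)/d_k, a_{k+1} = ⌊(a₀ + m_{k+1})/d_{k+1}⌋ (starting m₀ = 0, d₀ = 1), with convergents p_k = a_k·p_{k-1} + p_{k-2}, q_k = a_k·q_{k-1} + q_{k-2} (p₋₁ = 1, q₋₁ = 0):
  k = 0: a₀ = 3; p₀/q₀ = 3/1; p₀² − 12·q₀² = 9 − 12 = -3.
  k = 1: m = 3, d = 3, a = ⌊(3 + 3)/3⌋ = 2; p/q = (2·3 + 1)/(2·1 + 0) = 7/2; p² − 12·q² = 49 − 48 = 1.
  The first convergent with p² − 12·q² = 1 gives the fundamental solution (x₁, y₁) = (7, 2).
Step 2: Apply the recurrence (x_{n+1}, y_{n+1}) = (x₁x_n + 12y₁y_n, x₁y_n + y₁x_n) repeatedly.
  From (x_1, y_1) = (7, 2): x_2 = 7·7 + 12·2·2 = 97; y_2 = 7·2 + 2·7 = 28.
  From (x_2, y_2) = (97, 28): x_3 = 7·97 + 12·2·28 = 1351; y_3 = 7·28 + 2·97 = 390.
  From (x_3, y_3) = (1351, 390): x_4 = 7·1351 + 12·2·390 = 18817; y_4 = 7·390 + 2·1351 = 5432.
Step 3: Verify x_4² - 12·y_4² = 354079489 - 354079488 = 1 (should be 1). ✓

(x_1, y_1) = (7, 2); (x_4, y_4) = (18817, 5432).


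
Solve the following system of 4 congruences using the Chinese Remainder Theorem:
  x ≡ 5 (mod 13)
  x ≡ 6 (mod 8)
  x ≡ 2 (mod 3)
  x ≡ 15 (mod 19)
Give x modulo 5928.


Product of moduli M = 13 · 8 · 3 · 19 = 5928.
Merge one congruence at a time:
  Start: x ≡ 5 (mod 13).
  Combine with x ≡ 6 (mod 8); new modulus lcm = 104.
    Write x = 5 + 13·t and substitute into x ≡ 6 (mod 8): 13·t ≡ 6 − 5 = 1 (mod 8).
    Reduce coefficients mod 8: 5·t ≡ 1 (mod 8).
    The inverse of 5 mod 8 is 5 (since 5·5 = 25 = 3·8 + 1), so t ≡ 5·1 = 5 ≡ 5 (mod 8).
    Then x = 5 + 13·5 = 70, valid modulo lcm(13, 8) = 104: x ≡ 70 (mod 104).
  Combine with x ≡ 2 (mod 3); new modulus lcm = 312.
    Write x = 70 + 104·t and substitute into x ≡ 2 (mod 3): 104·t ≡ 2 − 70 = -68 (mod 3).
    Reduce coefficients mod 3: 2·t ≡ 1 (mod 3).
    The inverse of 2 mod 3 is 2 (since 2·2 = 4 = 1·3 + 1), so t ≡ 2·1 = 2 ≡ 2 (mod 3).
    Then x = 70 + 104·2 = 278, valid modulo lcm(104, 3) = 312: x ≡ 278 (mod 312).
  Combine with x ≡ 15 (mod 19); new modulus lcm = 5928.
    Write x = 278 + 312·t and substitute into x ≡ 15 (mod 19): 312·t ≡ 15 − 278 = -263 (mod 19).
    Reduce coefficients mod 19: 8·t ≡ 3 (mod 19).
    The inverse of 8 mod 19 is 12 (since 8·12 = 96 = 5·19 + 1), so t ≡ 12·3 = 36 ≡ 17 (mod 19).
    Then x = 278 + 312·17 = 5582, valid modulo lcm(312, 19) = 5928: x ≡ 5582 (mod 5928).
Verify against each original: 5582 mod 13 = 5, 5582 mod 8 = 6, 5582 mod 3 = 2, 5582 mod 19 = 15.

x ≡ 5582 (mod 5928).


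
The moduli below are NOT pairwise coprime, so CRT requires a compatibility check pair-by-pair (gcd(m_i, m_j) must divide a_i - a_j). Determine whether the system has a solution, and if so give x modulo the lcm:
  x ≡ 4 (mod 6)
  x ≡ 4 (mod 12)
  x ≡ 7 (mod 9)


Moduli 6, 12, 9 are not pairwise coprime, so CRT works modulo lcm(m_i) when all pairwise compatibility conditions hold.
Pairwise compatibility: gcd(m_i, m_j) must divide a_i - a_j for every pair.
Merge one congruence at a time:
  Start: x ≡ 4 (mod 6).
  Combine with x ≡ 4 (mod 12): gcd(6, 12) = 6; 4 - 4 = 0, which IS divisible by 6, so compatible.
    Write x = 4 + 6·t and substitute into x ≡ 4 (mod 12): 6·t ≡ 4 − 4 = 0 (mod 12).
    Divide the congruence (and modulus) by g = 6: 1·t ≡ 0 (mod 2).
    So t ≡ 0 (mod 2).
    Then x = 4 + 6·0 = 4, valid modulo lcm(6, 12) = 12: x ≡ 4 (mod 12).
  Combine with x ≡ 7 (mod 9): gcd(12, 9) = 3; 7 - 4 = 3, which IS divisible by 3, so compatible.
    Write x = 4 + 12·t and substitute into x ≡ 7 (mod 9): 12·t ≡ 7 − 4 = 3 (mod 9).
    Divide the congruence (and modulus) by g = 3: 4·t ≡ 1 (mod 3).
    Reduce coefficients mod 3: 1·t ≡ 1 (mod 3).
    So t ≡ 1 (mod 3).
    Then x = 4 + 12·1 = 16, valid modulo lcm(12, 9) = 36: x ≡ 16 (mod 36).
Verify: 16 mod 6 = 4, 16 mod 12 = 4, 16 mod 9 = 7.

x ≡ 16 (mod 36).


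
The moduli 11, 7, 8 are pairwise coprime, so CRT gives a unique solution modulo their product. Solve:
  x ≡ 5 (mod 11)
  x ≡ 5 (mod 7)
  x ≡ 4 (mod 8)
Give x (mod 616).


Moduli 11, 7, 8 are pairwise coprime; by CRT there is a unique solution modulo M = 11 · 7 · 8 = 616.
Solve pairwise, accumulating the modulus:
  Start with x ≡ 5 (mod 11).
  Combine with x ≡ 5 (mod 7): since gcd(11, 7) = 1, we get a unique residue mod 77.
    Write x = 5 + 11·t and substitute into x ≡ 5 (mod 7): 11·t ≡ 5 − 5 = 0 (mod 7).
    Reduce coefficients mod 7: 4·t ≡ 0 (mod 7).
    The inverse of 4 mod 7 is 2 (since 4·2 = 8 = 1·7 + 1), so t ≡ 2·0 = 0 ≡ 0 (mod 7).
    Then x = 5 + 11·0 = 5, valid modulo lcm(11, 7) = 77: x ≡ 5 (mod 77).
  Combine with x ≡ 4 (mod 8): since gcd(77, 8) = 1, we get a unique residue mod 616.
    Write x = 5 + 77·t and substitute into x ≡ 4 (mod 8): 77·t ≡ 4 − 5 = -1 (mod 8).
    Reduce coefficients mod 8: 5·t ≡ 7 (mod 8).
    The inverse of 5 mod 8 is 5 (since 5·5 = 25 = 3·8 + 1), so t ≡ 5·7 = 35 ≡ 3 (mod 8).
    Then x = 5 + 77·3 = 236, valid modulo lcm(77, 8) = 616: x ≡ 236 (mod 616).
Verify: 236 mod 11 = 5 ✓, 236 mod 7 = 5 ✓, 236 mod 8 = 4 ✓.

x ≡ 236 (mod 616).


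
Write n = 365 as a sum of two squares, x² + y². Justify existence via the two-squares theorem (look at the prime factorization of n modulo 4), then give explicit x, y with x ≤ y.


Step 1: Factor n = 365 = 5 · 73.
Step 2: Check the mod-4 condition on each prime factor: 5 ≡ 1 (mod 4), exponent 1; 73 ≡ 1 (mod 4), exponent 1.
All primes ≡ 3 (mod 4) appear to even exponent (or don't appear), so by the two-squares theorem n IS expressible as a sum of two squares.
Step 3: Build a representation. Here n = 5 · 73 is a product of primes ≡ 1 (mod 4). Each prime p ≡ 1 (mod 4) is itself a sum of two squares; find a² by testing p − a² for a perfect square:
  5: 5 − 1² = 4 = 2² ⇒ 5 = 1² + 2².
  73: 73 − 1² = 72, 73 − 2² = 69, 73 − 3² = 64 = 8² ⇒ 73 = 3² + 8².
  Combine using the Brahmagupta–Fibonacci identity (a² + b²)(c² + d²) = (ac − bd)² + (ad + bc)² = (ac + bd)² + (ad − bc)²:
  5 · 73 = 365: from (1² + 2²)(3² + 8²), take (1·3 − 2·8, 1·8 + 2·3) = (3 − 16, 8 + 6) = (-13, 14); dropping signs (only squares matter) gives (13, 14); check 13² + 14² = 169 + 196 = 365 ✓.
Step 4: Order so x ≤ y and verify: 13² + 14² = 169 + 196 = 365 = n. ✓

n = 365 = 13² + 14² (one valid representation with x ≤ y).


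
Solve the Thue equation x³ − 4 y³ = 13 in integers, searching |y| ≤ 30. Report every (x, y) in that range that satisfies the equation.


The equation is x³ - 4y³ = 13. For fixed y, x³ = 4·y³ + 13, so a solution requires the RHS to be a perfect cube.
Strategy: iterate y from -30 to 30, compute RHS = 4·y³ + 13, and check whether it is a (positive or negative) perfect cube.
Check small values of y:
  y = 0: RHS = 13 is not a perfect cube.
  y = 1: RHS = 17 is not a perfect cube.
  y = -1: RHS = 9 is not a perfect cube.
  y = 2: RHS = 45 is not a perfect cube.
  y = -2: RHS = -19 is not a perfect cube.
  y = 3: RHS = 121 is not a perfect cube.
  y = -3: RHS = -95 is not a perfect cube.
Continuing the search up to |y| = 30 finds no solutions either.
No (x, y) in the scanned range satisfies the equation.

No integer solutions with |y| ≤ 30.


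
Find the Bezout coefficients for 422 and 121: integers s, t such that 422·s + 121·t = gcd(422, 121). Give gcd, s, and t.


Euclidean algorithm on (422, 121) — divide until remainder is 0:
  422 = 3 · 121 + 59
  121 = 2 · 59 + 3
  59 = 19 · 3 + 2
  3 = 1 · 2 + 1
  2 = 2 · 1 + 0
gcd(422, 121) = 1.
Track Bezout coefficients alongside the remainders: start with r₀ = 422 = a·1 + b·0 (s = 1, t = 0) and r₁ = 121 = a·0 + b·1 (s = 0, t = 1); each new remainder r_{k+1} = r_{k-1} − q_k·r_k inherits s_{k+1} = s_{k-1} − q_k·s_k, t_{k+1} = t_{k-1} − q_k·t_k, so r_k = a·s_k + b·t_k at every step:
  q = 3: r = 59, s = 1 − 3·0 = 1, t = 0 − 3·1 = -3  (check: 422·1 + 121·(-3) = 59)
  q = 2: r = 3, s = 0 − 2·1 = -2, t = 1 − 2·(-3) = 7  (check: 422·(-2) + 121·7 = 3)
  q = 19: r = 2, s = 1 − 19·(-2) = 39, t = -3 − 19·7 = -136  (check: 422·39 + 121·(-136) = 2)
  q = 1: r = 1, s = -2 − 1·39 = -41, t = 7 − 1·(-136) = 143  (check: 422·(-41) + 121·143 = 1)
The row with r = 1 (the gcd) gives the Bezout coefficients s = -41, t = 143.
Result: 422 · (-41) + 121 · (143) = 1.

gcd(422, 121) = 1; s = -41, t = 143 (check: 422·(-41) + 121·143 = 1).


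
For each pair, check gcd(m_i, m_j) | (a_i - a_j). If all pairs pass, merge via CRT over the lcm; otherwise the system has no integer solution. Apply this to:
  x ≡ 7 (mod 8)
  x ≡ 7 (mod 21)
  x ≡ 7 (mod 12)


Moduli 8, 21, 12 are not pairwise coprime, so CRT works modulo lcm(m_i) when all pairwise compatibility conditions hold.
Pairwise compatibility: gcd(m_i, m_j) must divide a_i - a_j for every pair.
Merge one congruence at a time:
  Start: x ≡ 7 (mod 8).
  Combine with x ≡ 7 (mod 21): gcd(8, 21) = 1; 7 - 7 = 0, which IS divisible by 1, so compatible.
    Write x = 7 + 8·t and substitute into x ≡ 7 (mod 21): 8·t ≡ 7 − 7 = 0 (mod 21).
    The inverse of 8 mod 21 is 8 (since 8·8 = 64 = 3·21 + 1), so t ≡ 8·0 = 0 ≡ 0 (mod 21).
    Then x = 7 + 8·0 = 7, valid modulo lcm(8, 21) = 168: x ≡ 7 (mod 168).
  Combine with x ≡ 7 (mod 12): gcd(168, 12) = 12; 7 - 7 = 0, which IS divisible by 12, so compatible.
    Write x = 7 + 168·t and substitute into x ≡ 7 (mod 12): 168·t ≡ 7 − 7 = 0 (mod 12).
    Divide the congruence (and modulus) by g = 12: 14·t ≡ 0 (mod 1).
    Modulo 1 every t works; take t = 0.
    Then x = 7 + 168·0 = 7, valid modulo lcm(168, 12) = 168: x ≡ 7 (mod 168).
Verify: 7 mod 8 = 7, 7 mod 21 = 7, 7 mod 12 = 7.

x ≡ 7 (mod 168).


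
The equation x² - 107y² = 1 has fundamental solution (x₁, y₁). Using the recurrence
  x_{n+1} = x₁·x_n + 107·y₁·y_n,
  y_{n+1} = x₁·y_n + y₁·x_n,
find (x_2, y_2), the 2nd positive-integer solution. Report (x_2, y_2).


Step 1: Find the fundamental solution (x₁, y₁) of x² - 107y² = 1.
  Expand √107 as a continued fraction. a₀ = ⌊√107⌋ = 10; iterate m_{k+1} = d_k·a_k − m_k, d_{k+1} = (107 − m_{k+1}²)/d_k, a_{k+1} = ⌊(a₀ + m_{k+1})/d_{k+1}⌋ (starting m₀ = 0, d₀ = 1), with convergents p_k = a_k·p_{k-1} + p_{k-2}, q_k = a_k·q_{k-1} + q_{k-2} (p₋₁ = 1, q₋₁ = 0):
  k = 0: a₀ = 10; p₀/q₀ = 10/1; p₀² − 107·q₀² = 100 − 107 = -7.
  k = 1: m = 10, d = 7, a = ⌊(10 + 10)/7⌋ = 2; p/q = (2·10 + 1)/(2·1 + 0) = 21/2; p² − 107·q² = 441 − 428 = 13.
  k = 2: m = 4, d = 13, a = ⌊(10 + 4)/13⌋ = 1; p/q = (1·21 + 10)/(1·2 + 1) = 31/3; p² − 107·q² = 961 − 963 = -2.
  k = 3: m = 9, d = 2, a = ⌊(10 + 9)/2⌋ = 9; p/q = (9·31 + 21)/(9·3 + 2) = 300/29; p² − 107·q² = 90000 − 89987 = 13.
  k = 4: m = 9, d = 13, a = ⌊(10 + 9)/13⌋ = 1; p/q = (1·300 + 31)/(1·29 + 3) = 331/32; p² − 107·q² = 109561 − 109568 = -7.
  k = 5: m = 4, d = 7, a = ⌊(10 + 4)/7⌋ = 2; p/q = (2·331 + 300)/(2·32 + 29) = 962/93; p² − 107·q² = 925444 − 925443 = 1.
  The first convergent with p² − 107·q² = 1 gives the fundamental solution (x₁, y₁) = (962, 93).
Step 2: Apply the recurrence (x_{n+1}, y_{n+1}) = (x₁x_n + 107y₁y_n, x₁y_n + y₁x_n) repeatedly.
  From (x_1, y_1) = (962, 93): x_2 = 962·962 + 107·93·93 = 1850887; y_2 = 962·93 + 93·962 = 178932.
Step 3: Verify x_2² - 107·y_2² = 3425782686769 - 3425782686768 = 1 (should be 1). ✓

(x_1, y_1) = (962, 93); (x_2, y_2) = (1850887, 178932).


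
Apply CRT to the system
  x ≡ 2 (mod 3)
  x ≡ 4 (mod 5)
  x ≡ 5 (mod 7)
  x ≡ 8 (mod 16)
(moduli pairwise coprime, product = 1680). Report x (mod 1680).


Product of moduli M = 3 · 5 · 7 · 16 = 1680.
Merge one congruence at a time:
  Start: x ≡ 2 (mod 3).
  Combine with x ≡ 4 (mod 5); new modulus lcm = 15.
    Write x = 2 + 3·t and substitute into x ≡ 4 (mod 5): 3·t ≡ 4 − 2 = 2 (mod 5).
    The inverse of 3 mod 5 is 2 (since 3·2 = 6 = 1·5 + 1), so t ≡ 2·2 = 4 ≡ 4 (mod 5).
    Then x = 2 + 3·4 = 14, valid modulo lcm(3, 5) = 15: x ≡ 14 (mod 15).
  Combine with x ≡ 5 (mod 7); new modulus lcm = 105.
    Write x = 14 + 15·t and substitute into x ≡ 5 (mod 7): 15·t ≡ 5 − 14 = -9 (mod 7).
    Reduce coefficients mod 7: 1·t ≡ 5 (mod 7).
    So t ≡ 5 (mod 7).
    Then x = 14 + 15·5 = 89, valid modulo lcm(15, 7) = 105: x ≡ 89 (mod 105).
  Combine with x ≡ 8 (mod 16); new modulus lcm = 1680.
    Write x = 89 + 105·t and substitute into x ≡ 8 (mod 16): 105·t ≡ 8 − 89 = -81 (mod 16).
    Reduce coefficients mod 16: 9·t ≡ 15 (mod 16).
    The inverse of 9 mod 16 is 9 (since 9·9 = 81 = 5·16 + 1), so t ≡ 9·15 = 135 ≡ 7 (mod 16).
    Then x = 89 + 105·7 = 824, valid modulo lcm(105, 16) = 1680: x ≡ 824 (mod 1680).
Verify against each original: 824 mod 3 = 2, 824 mod 5 = 4, 824 mod 7 = 5, 824 mod 16 = 8.

x ≡ 824 (mod 1680).


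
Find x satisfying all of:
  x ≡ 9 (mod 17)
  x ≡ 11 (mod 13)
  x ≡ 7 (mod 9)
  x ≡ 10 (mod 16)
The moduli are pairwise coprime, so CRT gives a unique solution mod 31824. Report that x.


Product of moduli M = 17 · 13 · 9 · 16 = 31824.
Merge one congruence at a time:
  Start: x ≡ 9 (mod 17).
  Combine with x ≡ 11 (mod 13); new modulus lcm = 221.
    Write x = 9 + 17·t and substitute into x ≡ 11 (mod 13): 17·t ≡ 11 − 9 = 2 (mod 13).
    Reduce coefficients mod 13: 4·t ≡ 2 (mod 13).
    The inverse of 4 mod 13 is 10 (since 4·10 = 40 = 3·13 + 1), so t ≡ 10·2 = 20 ≡ 7 (mod 13).
    Then x = 9 + 17·7 = 128, valid modulo lcm(17, 13) = 221: x ≡ 128 (mod 221).
  Combine with x ≡ 7 (mod 9); new modulus lcm = 1989.
    Write x = 128 + 221·t and substitute into x ≡ 7 (mod 9): 221·t ≡ 7 − 128 = -121 (mod 9).
    Reduce coefficients mod 9: 5·t ≡ 5 (mod 9).
    The inverse of 5 mod 9 is 2 (since 5·2 = 10 = 1·9 + 1), so t ≡ 2·5 = 10 ≡ 1 (mod 9).
    Then x = 128 + 221·1 = 349, valid modulo lcm(221, 9) = 1989: x ≡ 349 (mod 1989).
  Combine with x ≡ 10 (mod 16); new modulus lcm = 31824.
    Write x = 349 + 1989·t and substitute into x ≡ 10 (mod 16): 1989·t ≡ 10 − 349 = -339 (mod 16).
    Reduce coefficients mod 16: 5·t ≡ 13 (mod 16).
    The inverse of 5 mod 16 is 13 (since 5·13 = 65 = 4·16 + 1), so t ≡ 13·13 = 169 ≡ 9 (mod 16).
    Then x = 349 + 1989·9 = 18250, valid modulo lcm(1989, 16) = 31824: x ≡ 18250 (mod 31824).
Verify against each original: 18250 mod 17 = 9, 18250 mod 13 = 11, 18250 mod 9 = 7, 18250 mod 16 = 10.

x ≡ 18250 (mod 31824).


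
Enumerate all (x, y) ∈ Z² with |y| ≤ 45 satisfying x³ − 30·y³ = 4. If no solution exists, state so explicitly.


The equation is x³ - 30y³ = 4. For fixed y, x³ = 30·y³ + 4, so a solution requires the RHS to be a perfect cube.
Strategy: iterate y from -45 to 45, compute RHS = 30·y³ + 4, and check whether it is a (positive or negative) perfect cube.
Check small values of y:
  y = 0: RHS = 4 is not a perfect cube.
  y = 1: RHS = 34 is not a perfect cube.
  y = -1: RHS = -26 is not a perfect cube.
  y = 2: RHS = 244 is not a perfect cube.
  y = -2: RHS = -236 is not a perfect cube.
  y = 3: RHS = 814 is not a perfect cube.
  y = -3: RHS = -806 is not a perfect cube.
Continuing the search up to |y| = 45 finds no solutions either.
No (x, y) in the scanned range satisfies the equation.

No integer solutions with |y| ≤ 45.


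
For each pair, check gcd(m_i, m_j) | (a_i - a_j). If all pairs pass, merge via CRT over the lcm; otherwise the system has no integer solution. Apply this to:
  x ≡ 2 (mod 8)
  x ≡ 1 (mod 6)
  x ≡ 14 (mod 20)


Moduli 8, 6, 20 are not pairwise coprime, so CRT works modulo lcm(m_i) when all pairwise compatibility conditions hold.
Pairwise compatibility: gcd(m_i, m_j) must divide a_i - a_j for every pair.
Merge one congruence at a time:
  Start: x ≡ 2 (mod 8).
  Combine with x ≡ 1 (mod 6): gcd(8, 6) = 2, and 1 - 2 = -1 is NOT divisible by 2.
    ⇒ system is inconsistent (no integer solution).

No solution (the system is inconsistent).


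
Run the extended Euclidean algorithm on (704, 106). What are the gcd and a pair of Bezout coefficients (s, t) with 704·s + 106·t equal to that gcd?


Euclidean algorithm on (704, 106) — divide until remainder is 0:
  704 = 6 · 106 + 68
  106 = 1 · 68 + 38
  68 = 1 · 38 + 30
  38 = 1 · 30 + 8
  30 = 3 · 8 + 6
  8 = 1 · 6 + 2
  6 = 3 · 2 + 0
gcd(704, 106) = 2.
Track Bezout coefficients alongside the remainders: start with r₀ = 704 = a·1 + b·0 (s = 1, t = 0) and r₁ = 106 = a·0 + b·1 (s = 0, t = 1); each new remainder r_{k+1} = r_{k-1} − q_k·r_k inherits s_{k+1} = s_{k-1} − q_k·s_k, t_{k+1} = t_{k-1} − q_k·t_k, so r_k = a·s_k + b·t_k at every step:
  q = 6: r = 68, s = 1 − 6·0 = 1, t = 0 − 6·1 = -6  (check: 704·1 + 106·(-6) = 68)
  q = 1: r = 38, s = 0 − 1·1 = -1, t = 1 − 1·(-6) = 7  (check: 704·(-1) + 106·7 = 38)
  q = 1: r = 30, s = 1 − 1·(-1) = 2, t = -6 − 1·7 = -13  (check: 704·2 + 106·(-13) = 30)
  q = 1: r = 8, s = -1 − 1·2 = -3, t = 7 − 1·(-13) = 20  (check: 704·(-3) + 106·20 = 8)
  q = 3: r = 6, s = 2 − 3·(-3) = 11, t = -13 − 3·20 = -73  (check: 704·11 + 106·(-73) = 6)
  q = 1: r = 2, s = -3 − 1·11 = -14, t = 20 − 1·(-73) = 93  (check: 704·(-14) + 106·93 = 2)
The row with r = 2 (the gcd) gives the Bezout coefficients s = -14, t = 93.
Result: 704 · (-14) + 106 · (93) = 2.

gcd(704, 106) = 2; s = -14, t = 93 (check: 704·(-14) + 106·93 = 2).


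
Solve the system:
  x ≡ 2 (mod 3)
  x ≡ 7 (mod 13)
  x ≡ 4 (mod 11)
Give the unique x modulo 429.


Moduli 3, 13, 11 are pairwise coprime; by CRT there is a unique solution modulo M = 3 · 13 · 11 = 429.
Solve pairwise, accumulating the modulus:
  Start with x ≡ 2 (mod 3).
  Combine with x ≡ 7 (mod 13): since gcd(3, 13) = 1, we get a unique residue mod 39.
    Write x = 2 + 3·t and substitute into x ≡ 7 (mod 13): 3·t ≡ 7 − 2 = 5 (mod 13).
    The inverse of 3 mod 13 is 9 (since 3·9 = 27 = 2·13 + 1), so t ≡ 9·5 = 45 ≡ 6 (mod 13).
    Then x = 2 + 3·6 = 20, valid modulo lcm(3, 13) = 39: x ≡ 20 (mod 39).
  Combine with x ≡ 4 (mod 11): since gcd(39, 11) = 1, we get a unique residue mod 429.
    Write x = 20 + 39·t and substitute into x ≡ 4 (mod 11): 39·t ≡ 4 − 20 = -16 (mod 11).
    Reduce coefficients mod 11: 6·t ≡ 6 (mod 11).
    The inverse of 6 mod 11 is 2 (since 6·2 = 12 = 1·11 + 1), so t ≡ 2·6 = 12 ≡ 1 (mod 11).
    Then x = 20 + 39·1 = 59, valid modulo lcm(39, 11) = 429: x ≡ 59 (mod 429).
Verify: 59 mod 3 = 2 ✓, 59 mod 13 = 7 ✓, 59 mod 11 = 4 ✓.

x ≡ 59 (mod 429).


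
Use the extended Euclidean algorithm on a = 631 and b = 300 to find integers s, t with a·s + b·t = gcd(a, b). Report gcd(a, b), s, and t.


Euclidean algorithm on (631, 300) — divide until remainder is 0:
  631 = 2 · 300 + 31
  300 = 9 · 31 + 21
  31 = 1 · 21 + 10
  21 = 2 · 10 + 1
  10 = 10 · 1 + 0
gcd(631, 300) = 1.
Track Bezout coefficients alongside the remainders: start with r₀ = 631 = a·1 + b·0 (s = 1, t = 0) and r₁ = 300 = a·0 + b·1 (s = 0, t = 1); each new remainder r_{k+1} = r_{k-1} − q_k·r_k inherits s_{k+1} = s_{k-1} − q_k·s_k, t_{k+1} = t_{k-1} − q_k·t_k, so r_k = a·s_k + b·t_k at every step:
  q = 2: r = 31, s = 1 − 2·0 = 1, t = 0 − 2·1 = -2  (check: 631·1 + 300·(-2) = 31)
  q = 9: r = 21, s = 0 − 9·1 = -9, t = 1 − 9·(-2) = 19  (check: 631·(-9) + 300·19 = 21)
  q = 1: r = 10, s = 1 − 1·(-9) = 10, t = -2 − 1·19 = -21  (check: 631·10 + 300·(-21) = 10)
  q = 2: r = 1, s = -9 − 2·10 = -29, t = 19 − 2·(-21) = 61  (check: 631·(-29) + 300·61 = 1)
The row with r = 1 (the gcd) gives the Bezout coefficients s = -29, t = 61.
Result: 631 · (-29) + 300 · (61) = 1.

gcd(631, 300) = 1; s = -29, t = 61 (check: 631·(-29) + 300·61 = 1).


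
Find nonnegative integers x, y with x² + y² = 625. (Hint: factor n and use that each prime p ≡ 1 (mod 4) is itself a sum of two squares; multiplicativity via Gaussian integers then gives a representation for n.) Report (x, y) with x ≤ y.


Step 1: Factor n = 625 = 5^4.
Step 2: Check the mod-4 condition on each prime factor: 5 ≡ 1 (mod 4), exponent 4.
All primes ≡ 3 (mod 4) appear to even exponent (or don't appear), so by the two-squares theorem n IS expressible as a sum of two squares.
Step 3: Build a representation. Group n = k² · m with k = 5 and m = 5 · 5 = 25 (a product of primes ≡ 1 (mod 4)); a representation of m scales to one of n via (k·x)² + (k·y)² = k²(x² + y²). Each prime p ≡ 1 (mod 4) is itself a sum of two squares; find a² by testing p − a² for a perfect square:
  5: 5 − 1² = 4 = 2² ⇒ 5 = 1² + 2².
  Combine using the Brahmagupta–Fibonacci identity (a² + b²)(c² + d²) = (ac − bd)² + (ad + bc)² = (ac + bd)² + (ad − bc)²:
  5 · 5 = 25: from (1² + 2²)(1² + 2²), take (1·1 − 2·2, 1·2 + 2·1) = (1 − 4, 2 + 2) = (-3, 4); dropping signs (only squares matter) gives (3, 4); check 3² + 4² = 9 + 16 = 25 ✓.
  Scale by k = 5: (5·3, 5·4) = (15, 20).
Step 4: Order so x ≤ y and verify: 15² + 20² = 225 + 400 = 625 = n. ✓

n = 625 = 15² + 20² (one valid representation with x ≤ y).


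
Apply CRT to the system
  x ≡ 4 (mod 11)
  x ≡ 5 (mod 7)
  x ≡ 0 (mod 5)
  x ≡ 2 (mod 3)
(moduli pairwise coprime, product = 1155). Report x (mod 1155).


Product of moduli M = 11 · 7 · 5 · 3 = 1155.
Merge one congruence at a time:
  Start: x ≡ 4 (mod 11).
  Combine with x ≡ 5 (mod 7); new modulus lcm = 77.
    Write x = 4 + 11·t and substitute into x ≡ 5 (mod 7): 11·t ≡ 5 − 4 = 1 (mod 7).
    Reduce coefficients mod 7: 4·t ≡ 1 (mod 7).
    The inverse of 4 mod 7 is 2 (since 4·2 = 8 = 1·7 + 1), so t ≡ 2·1 = 2 ≡ 2 (mod 7).
    Then x = 4 + 11·2 = 26, valid modulo lcm(11, 7) = 77: x ≡ 26 (mod 77).
  Combine with x ≡ 0 (mod 5); new modulus lcm = 385.
    Write x = 26 + 77·t and substitute into x ≡ 0 (mod 5): 77·t ≡ 0 − 26 = -26 (mod 5).
    Reduce coefficients mod 5: 2·t ≡ 4 (mod 5).
    The inverse of 2 mod 5 is 3 (since 2·3 = 6 = 1·5 + 1), so t ≡ 3·4 = 12 ≡ 2 (mod 5).
    Then x = 26 + 77·2 = 180, valid modulo lcm(77, 5) = 385: x ≡ 180 (mod 385).
  Combine with x ≡ 2 (mod 3); new modulus lcm = 1155.
    Write x = 180 + 385·t and substitute into x ≡ 2 (mod 3): 385·t ≡ 2 − 180 = -178 (mod 3).
    Reduce coefficients mod 3: 1·t ≡ 2 (mod 3).
    So t ≡ 2 (mod 3).
    Then x = 180 + 385·2 = 950, valid modulo lcm(385, 3) = 1155: x ≡ 950 (mod 1155).
Verify against each original: 950 mod 11 = 4, 950 mod 7 = 5, 950 mod 5 = 0, 950 mod 3 = 2.

x ≡ 950 (mod 1155).


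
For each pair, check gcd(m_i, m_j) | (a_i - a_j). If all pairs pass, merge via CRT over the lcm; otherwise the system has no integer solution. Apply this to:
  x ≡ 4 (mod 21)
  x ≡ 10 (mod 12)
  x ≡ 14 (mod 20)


Moduli 21, 12, 20 are not pairwise coprime, so CRT works modulo lcm(m_i) when all pairwise compatibility conditions hold.
Pairwise compatibility: gcd(m_i, m_j) must divide a_i - a_j for every pair.
Merge one congruence at a time:
  Start: x ≡ 4 (mod 21).
  Combine with x ≡ 10 (mod 12): gcd(21, 12) = 3; 10 - 4 = 6, which IS divisible by 3, so compatible.
    Write x = 4 + 21·t and substitute into x ≡ 10 (mod 12): 21·t ≡ 10 − 4 = 6 (mod 12).
    Divide the congruence (and modulus) by g = 3: 7·t ≡ 2 (mod 4).
    Reduce coefficients mod 4: 3·t ≡ 2 (mod 4).
    The inverse of 3 mod 4 is 3 (since 3·3 = 9 = 2·4 + 1), so t ≡ 3·2 = 6 ≡ 2 (mod 4).
    Then x = 4 + 21·2 = 46, valid modulo lcm(21, 12) = 84: x ≡ 46 (mod 84).
  Combine with x ≡ 14 (mod 20): gcd(84, 20) = 4; 14 - 46 = -32, which IS divisible by 4, so compatible.
    Write x = 46 + 84·t and substitute into x ≡ 14 (mod 20): 84·t ≡ 14 − 46 = -32 (mod 20).
    Divide the congruence (and modulus) by g = 4: 21·t ≡ -8 (mod 5).
    Reduce coefficients mod 5: 1·t ≡ 2 (mod 5).
    So t ≡ 2 (mod 5).
    Then x = 46 + 84·2 = 214, valid modulo lcm(84, 20) = 420: x ≡ 214 (mod 420).
Verify: 214 mod 21 = 4, 214 mod 12 = 10, 214 mod 20 = 14.

x ≡ 214 (mod 420).


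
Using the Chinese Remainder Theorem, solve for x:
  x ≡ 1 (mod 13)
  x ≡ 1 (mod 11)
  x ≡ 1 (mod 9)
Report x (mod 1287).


Moduli 13, 11, 9 are pairwise coprime; by CRT there is a unique solution modulo M = 13 · 11 · 9 = 1287.
Solve pairwise, accumulating the modulus:
  Start with x ≡ 1 (mod 13).
  Combine with x ≡ 1 (mod 11): since gcd(13, 11) = 1, we get a unique residue mod 143.
    Write x = 1 + 13·t and substitute into x ≡ 1 (mod 11): 13·t ≡ 1 − 1 = 0 (mod 11).
    Reduce coefficients mod 11: 2·t ≡ 0 (mod 11).
    The inverse of 2 mod 11 is 6 (since 2·6 = 12 = 1·11 + 1), so t ≡ 6·0 = 0 ≡ 0 (mod 11).
    Then x = 1 + 13·0 = 1, valid modulo lcm(13, 11) = 143: x ≡ 1 (mod 143).
  Combine with x ≡ 1 (mod 9): since gcd(143, 9) = 1, we get a unique residue mod 1287.
    Write x = 1 + 143·t and substitute into x ≡ 1 (mod 9): 143·t ≡ 1 − 1 = 0 (mod 9).
    Reduce coefficients mod 9: 8·t ≡ 0 (mod 9).
    The inverse of 8 mod 9 is 8 (since 8·8 = 64 = 7·9 + 1), so t ≡ 8·0 = 0 ≡ 0 (mod 9).
    Then x = 1 + 143·0 = 1, valid modulo lcm(143, 9) = 1287: x ≡ 1 (mod 1287).
Verify: 1 mod 13 = 1 ✓, 1 mod 11 = 1 ✓, 1 mod 9 = 1 ✓.

x ≡ 1 (mod 1287).


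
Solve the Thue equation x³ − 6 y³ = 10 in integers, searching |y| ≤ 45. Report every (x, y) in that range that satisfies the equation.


The equation is x³ - 6y³ = 10. For fixed y, x³ = 6·y³ + 10, so a solution requires the RHS to be a perfect cube.
Strategy: iterate y from -45 to 45, compute RHS = 6·y³ + 10, and check whether it is a (positive or negative) perfect cube.
Check small values of y:
  y = 0: RHS = 10 is not a perfect cube.
  y = 1: RHS = 16 is not a perfect cube.
  y = -1: RHS = 4 is not a perfect cube.
  y = 2: RHS = 58 is not a perfect cube.
  y = -2: RHS = -38 is not a perfect cube.
  y = 3: RHS = 172 is not a perfect cube.
  y = -3: RHS = -152 is not a perfect cube.
Continuing the search up to |y| = 45 finds no solutions either.
No (x, y) in the scanned range satisfies the equation.

No integer solutions with |y| ≤ 45.


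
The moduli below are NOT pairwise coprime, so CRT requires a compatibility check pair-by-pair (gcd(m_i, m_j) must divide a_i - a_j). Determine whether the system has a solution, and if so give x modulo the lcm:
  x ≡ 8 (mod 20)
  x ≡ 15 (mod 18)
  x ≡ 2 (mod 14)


Moduli 20, 18, 14 are not pairwise coprime, so CRT works modulo lcm(m_i) when all pairwise compatibility conditions hold.
Pairwise compatibility: gcd(m_i, m_j) must divide a_i - a_j for every pair.
Merge one congruence at a time:
  Start: x ≡ 8 (mod 20).
  Combine with x ≡ 15 (mod 18): gcd(20, 18) = 2, and 15 - 8 = 7 is NOT divisible by 2.
    ⇒ system is inconsistent (no integer solution).

No solution (the system is inconsistent).


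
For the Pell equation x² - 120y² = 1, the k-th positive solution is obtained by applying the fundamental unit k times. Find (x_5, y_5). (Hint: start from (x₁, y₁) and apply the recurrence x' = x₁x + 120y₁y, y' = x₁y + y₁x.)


Step 1: Find the fundamental solution (x₁, y₁) of x² - 120y² = 1.
  Expand √120 as a continued fraction. a₀ = ⌊√120⌋ = 10; iterate m_{k+1} = d_k·a_k − m_k, d_{k+1} = (120 − m_{k+1}²)/d_k, a_{k+1} = ⌊(a₀ + m_{k+1})/d_{k+1}⌋ (starting m₀ = 0, d₀ = 1), with convergents p_k = a_k·p_{k-1} + p_{k-2}, q_k = a_k·q_{k-1} + q_{k-2} (p₋₁ = 1, q₋₁ = 0):
  k = 0: a₀ = 10; p₀/q₀ = 10/1; p₀² − 120·q₀² = 100 − 120 = -20.
  k = 1: m = 10, d = 20, a = ⌊(10 + 10)/20⌋ = 1; p/q = (1·10 + 1)/(1·1 + 0) = 11/1; p² − 120·q² = 121 − 120 = 1.
  The first convergent with p² − 120·q² = 1 gives the fundamental solution (x₁, y₁) = (11, 1).
Step 2: Apply the recurrence (x_{n+1}, y_{n+1}) = (x₁x_n + 120y₁y_n, x₁y_n + y₁x_n) repeatedly.
  From (x_1, y_1) = (11, 1): x_2 = 11·11 + 120·1·1 = 241; y_2 = 11·1 + 1·11 = 22.
  From (x_2, y_2) = (241, 22): x_3 = 11·241 + 120·1·22 = 5291; y_3 = 11·22 + 1·241 = 483.
  From (x_3, y_3) = (5291, 483): x_4 = 11·5291 + 120·1·483 = 116161; y_4 = 11·483 + 1·5291 = 10604.
  From (x_4, y_4) = (116161, 10604): x_5 = 11·116161 + 120·1·10604 = 2550251; y_5 = 11·10604 + 1·116161 = 232805.
Step 3: Verify x_5² - 120·y_5² = 6503780163001 - 6503780163000 = 1 (should be 1). ✓

(x_1, y_1) = (11, 1); (x_5, y_5) = (2550251, 232805).


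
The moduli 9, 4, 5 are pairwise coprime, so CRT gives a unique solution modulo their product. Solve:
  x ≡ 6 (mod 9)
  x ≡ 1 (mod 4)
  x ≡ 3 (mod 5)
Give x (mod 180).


Moduli 9, 4, 5 are pairwise coprime; by CRT there is a unique solution modulo M = 9 · 4 · 5 = 180.
Solve pairwise, accumulating the modulus:
  Start with x ≡ 6 (mod 9).
  Combine with x ≡ 1 (mod 4): since gcd(9, 4) = 1, we get a unique residue mod 36.
    Write x = 6 + 9·t and substitute into x ≡ 1 (mod 4): 9·t ≡ 1 − 6 = -5 (mod 4).
    Reduce coefficients mod 4: 1·t ≡ 3 (mod 4).
    So t ≡ 3 (mod 4).
    Then x = 6 + 9·3 = 33, valid modulo lcm(9, 4) = 36: x ≡ 33 (mod 36).
  Combine with x ≡ 3 (mod 5): since gcd(36, 5) = 1, we get a unique residue mod 180.
    Write x = 33 + 36·t and substitute into x ≡ 3 (mod 5): 36·t ≡ 3 − 33 = -30 (mod 5).
    Reduce coefficients mod 5: 1·t ≡ 0 (mod 5).
    So t ≡ 0 (mod 5).
    Then x = 33 + 36·0 = 33, valid modulo lcm(36, 5) = 180: x ≡ 33 (mod 180).
Verify: 33 mod 9 = 6 ✓, 33 mod 4 = 1 ✓, 33 mod 5 = 3 ✓.

x ≡ 33 (mod 180).


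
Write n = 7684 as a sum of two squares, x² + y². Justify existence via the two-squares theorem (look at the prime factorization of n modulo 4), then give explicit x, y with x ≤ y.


Step 1: Factor n = 7684 = 2^2 · 17 · 113.
Step 2: Check the mod-4 condition on each prime factor: 2 = 2 (special); 17 ≡ 1 (mod 4), exponent 1; 113 ≡ 1 (mod 4), exponent 1.
All primes ≡ 3 (mod 4) appear to even exponent (or don't appear), so by the two-squares theorem n IS expressible as a sum of two squares.
Step 3: Build a representation. Group n = k² · m with k = 2 and m = 17 · 113 = 1921 (a product of primes ≡ 1 (mod 4)); a representation of m scales to one of n via (k·x)² + (k·y)² = k²(x² + y²). Each prime p ≡ 1 (mod 4) is itself a sum of two squares; find a² by testing p − a² for a perfect square:
  17: 17 − 1² = 16 = 4² ⇒ 17 = 1² + 4².
  113: 113 − 1² = 112, 113 − 2² = 109, 113 − 3² = 104, 113 − 4² = 97, 113 − 5² = 88, 113 − 6² = 77, 113 − 7² = 64 = 8² ⇒ 113 = 7² + 8².
  Combine using the Brahmagupta–Fibonacci identity (a² + b²)(c² + d²) = (ac − bd)² + (ad + bc)² = (ac + bd)² + (ad − bc)²:
  17 · 113 = 1921: from (1² + 4²)(7² + 8²), take (1·7 − 4·8, 1·8 + 4·7) = (7 − 32, 8 + 28) = (-25, 36); dropping signs (only squares matter) gives (25, 36); check 25² + 36² = 625 + 1296 = 1921 ✓.
  Scale by k = 2: (2·25, 2·36) = (50, 72).
Step 4: Order so x ≤ y and verify: 50² + 72² = 2500 + 5184 = 7684 = n. ✓

n = 7684 = 50² + 72² (one valid representation with x ≤ y).


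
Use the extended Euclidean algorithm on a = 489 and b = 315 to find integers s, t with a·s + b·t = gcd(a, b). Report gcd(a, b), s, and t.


Euclidean algorithm on (489, 315) — divide until remainder is 0:
  489 = 1 · 315 + 174
  315 = 1 · 174 + 141
  174 = 1 · 141 + 33
  141 = 4 · 33 + 9
  33 = 3 · 9 + 6
  9 = 1 · 6 + 3
  6 = 2 · 3 + 0
gcd(489, 315) = 3.
Track Bezout coefficients alongside the remainders: start with r₀ = 489 = a·1 + b·0 (s = 1, t = 0) and r₁ = 315 = a·0 + b·1 (s = 0, t = 1); each new remainder r_{k+1} = r_{k-1} − q_k·r_k inherits s_{k+1} = s_{k-1} − q_k·s_k, t_{k+1} = t_{k-1} − q_k·t_k, so r_k = a·s_k + b·t_k at every step:
  q = 1: r = 174, s = 1 − 1·0 = 1, t = 0 − 1·1 = -1  (check: 489·1 + 315·(-1) = 174)
  q = 1: r = 141, s = 0 − 1·1 = -1, t = 1 − 1·(-1) = 2  (check: 489·(-1) + 315·2 = 141)
  q = 1: r = 33, s = 1 − 1·(-1) = 2, t = -1 − 1·2 = -3  (check: 489·2 + 315·(-3) = 33)
  q = 4: r = 9, s = -1 − 4·2 = -9, t = 2 − 4·(-3) = 14  (check: 489·(-9) + 315·14 = 9)
  q = 3: r = 6, s = 2 − 3·(-9) = 29, t = -3 − 3·14 = -45  (check: 489·29 + 315·(-45) = 6)
  q = 1: r = 3, s = -9 − 1·29 = -38, t = 14 − 1·(-45) = 59  (check: 489·(-38) + 315·59 = 3)
The row with r = 3 (the gcd) gives the Bezout coefficients s = -38, t = 59.
Result: 489 · (-38) + 315 · (59) = 3.

gcd(489, 315) = 3; s = -38, t = 59 (check: 489·(-38) + 315·59 = 3).


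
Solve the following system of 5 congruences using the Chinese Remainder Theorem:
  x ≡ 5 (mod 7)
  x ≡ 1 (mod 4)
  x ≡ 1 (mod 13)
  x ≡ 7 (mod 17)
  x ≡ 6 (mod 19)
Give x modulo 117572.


Product of moduli M = 7 · 4 · 13 · 17 · 19 = 117572.
Merge one congruence at a time:
  Start: x ≡ 5 (mod 7).
  Combine with x ≡ 1 (mod 4); new modulus lcm = 28.
    Write x = 5 + 7·t and substitute into x ≡ 1 (mod 4): 7·t ≡ 1 − 5 = -4 (mod 4).
    Reduce coefficients mod 4: 3·t ≡ 0 (mod 4).
    The inverse of 3 mod 4 is 3 (since 3·3 = 9 = 2·4 + 1), so t ≡ 3·0 = 0 ≡ 0 (mod 4).
    Then x = 5 + 7·0 = 5, valid modulo lcm(7, 4) = 28: x ≡ 5 (mod 28).
  Combine with x ≡ 1 (mod 13); new modulus lcm = 364.
    Write x = 5 + 28·t and substitute into x ≡ 1 (mod 13): 28·t ≡ 1 − 5 = -4 (mod 13).
    Reduce coefficients mod 13: 2·t ≡ 9 (mod 13).
    The inverse of 2 mod 13 is 7 (since 2·7 = 14 = 1·13 + 1), so t ≡ 7·9 = 63 ≡ 11 (mod 13).
    Then x = 5 + 28·11 = 313, valid modulo lcm(28, 13) = 364: x ≡ 313 (mod 364).
  Combine with x ≡ 7 (mod 17); new modulus lcm = 6188.
    Write x = 313 + 364·t and substitute into x ≡ 7 (mod 17): 364·t ≡ 7 − 313 = -306 (mod 17).
    Reduce coefficients mod 17: 7·t ≡ 0 (mod 17).
    The inverse of 7 mod 17 is 5 (since 7·5 = 35 = 2·17 + 1), so t ≡ 5·0 = 0 ≡ 0 (mod 17).
    Then x = 313 + 364·0 = 313, valid modulo lcm(364, 17) = 6188: x ≡ 313 (mod 6188).
  Combine with x ≡ 6 (mod 19); new modulus lcm = 117572.
    Write x = 313 + 6188·t and substitute into x ≡ 6 (mod 19): 6188·t ≡ 6 − 313 = -307 (mod 19).
    Reduce coefficients mod 19: 13·t ≡ 16 (mod 19).
    The inverse of 13 mod 19 is 3 (since 13·3 = 39 = 2·19 + 1), so t ≡ 3·16 = 48 ≡ 10 (mod 19).
    Then x = 313 + 6188·10 = 62193, valid modulo lcm(6188, 19) = 117572: x ≡ 62193 (mod 117572).
Verify against each original: 62193 mod 7 = 5, 62193 mod 4 = 1, 62193 mod 13 = 1, 62193 mod 17 = 7, 62193 mod 19 = 6.

x ≡ 62193 (mod 117572).


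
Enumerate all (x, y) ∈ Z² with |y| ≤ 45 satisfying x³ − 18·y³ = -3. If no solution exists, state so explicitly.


The equation is x³ - 18y³ = -3. For fixed y, x³ = 18·y³ − 3, so a solution requires the RHS to be a perfect cube.
Strategy: iterate y from -45 to 45, compute RHS = 18·y³ − 3, and check whether it is a (positive or negative) perfect cube.
Check small values of y:
  y = 0: RHS = -3 is not a perfect cube.
  y = 1: RHS = 15 is not a perfect cube.
  y = -1: RHS = -21 is not a perfect cube.
  y = 2: RHS = 141 is not a perfect cube.
  y = -2: RHS = -147 is not a perfect cube.
  y = 3: RHS = 483 is not a perfect cube.
  y = -3: RHS = -489 is not a perfect cube.
Continuing the search up to |y| = 45 finds no solutions either.
No (x, y) in the scanned range satisfies the equation.

No integer solutions with |y| ≤ 45.


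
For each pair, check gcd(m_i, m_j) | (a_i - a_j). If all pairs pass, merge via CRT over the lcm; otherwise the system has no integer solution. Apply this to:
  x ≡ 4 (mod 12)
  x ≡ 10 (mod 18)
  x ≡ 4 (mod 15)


Moduli 12, 18, 15 are not pairwise coprime, so CRT works modulo lcm(m_i) when all pairwise compatibility conditions hold.
Pairwise compatibility: gcd(m_i, m_j) must divide a_i - a_j for every pair.
Merge one congruence at a time:
  Start: x ≡ 4 (mod 12).
  Combine with x ≡ 10 (mod 18): gcd(12, 18) = 6; 10 - 4 = 6, which IS divisible by 6, so compatible.
    Write x = 4 + 12·t and substitute into x ≡ 10 (mod 18): 12·t ≡ 10 − 4 = 6 (mod 18).
    Divide the congruence (and modulus) by g = 6: 2·t ≡ 1 (mod 3).
    The inverse of 2 mod 3 is 2 (since 2·2 = 4 = 1·3 + 1), so t ≡ 2·1 = 2 ≡ 2 (mod 3).
    Then x = 4 + 12·2 = 28, valid modulo lcm(12, 18) = 36: x ≡ 28 (mod 36).
  Combine with x ≡ 4 (mod 15): gcd(36, 15) = 3; 4 - 28 = -24, which IS divisible by 3, so compatible.
    Write x = 28 + 36·t and substitute into x ≡ 4 (mod 15): 36·t ≡ 4 − 28 = -24 (mod 15).
    Divide the congruence (and modulus) by g = 3: 12·t ≡ -8 (mod 5).
    Reduce coefficients mod 5: 2·t ≡ 2 (mod 5).
    The inverse of 2 mod 5 is 3 (since 2·3 = 6 = 1·5 + 1), so t ≡ 3·2 = 6 ≡ 1 (mod 5).
    Then x = 28 + 36·1 = 64, valid modulo lcm(36, 15) = 180: x ≡ 64 (mod 180).
Verify: 64 mod 12 = 4, 64 mod 18 = 10, 64 mod 15 = 4.

x ≡ 64 (mod 180).


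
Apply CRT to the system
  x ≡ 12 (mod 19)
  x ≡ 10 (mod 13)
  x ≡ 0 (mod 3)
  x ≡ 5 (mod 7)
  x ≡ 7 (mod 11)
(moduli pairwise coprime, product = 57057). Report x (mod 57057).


Product of moduli M = 19 · 13 · 3 · 7 · 11 = 57057.
Merge one congruence at a time:
  Start: x ≡ 12 (mod 19).
  Combine with x ≡ 10 (mod 13); new modulus lcm = 247.
    Write x = 12 + 19·t and substitute into x ≡ 10 (mod 13): 19·t ≡ 10 − 12 = -2 (mod 13).
    Reduce coefficients mod 13: 6·t ≡ 11 (mod 13).
    The inverse of 6 mod 13 is 11 (since 6·11 = 66 = 5·13 + 1), so t ≡ 11·11 = 121 ≡ 4 (mod 13).
    Then x = 12 + 19·4 = 88, valid modulo lcm(19, 13) = 247: x ≡ 88 (mod 247).
  Combine with x ≡ 0 (mod 3); new modulus lcm = 741.
    Write x = 88 + 247·t and substitute into x ≡ 0 (mod 3): 247·t ≡ 0 − 88 = -88 (mod 3).
    Reduce coefficients mod 3: 1·t ≡ 2 (mod 3).
    So t ≡ 2 (mod 3).
    Then x = 88 + 247·2 = 582, valid modulo lcm(247, 3) = 741: x ≡ 582 (mod 741).
  Combine with x ≡ 5 (mod 7); new modulus lcm = 5187.
    Write x = 582 + 741·t and substitute into x ≡ 5 (mod 7): 741·t ≡ 5 − 582 = -577 (mod 7).
    Reduce coefficients mod 7: 6·t ≡ 4 (mod 7).
    The inverse of 6 mod 7 is 6 (since 6·6 = 36 = 5·7 + 1), so t ≡ 6·4 = 24 ≡ 3 (mod 7).
    Then x = 582 + 741·3 = 2805, valid modulo lcm(741, 7) = 5187: x ≡ 2805 (mod 5187).
  Combine with x ≡ 7 (mod 11); new modulus lcm = 57057.
    Write x = 2805 + 5187·t and substitute into x ≡ 7 (mod 11): 5187·t ≡ 7 − 2805 = -2798 (mod 11).
    Reduce coefficients mod 11: 6·t ≡ 7 (mod 11).
    The inverse of 6 mod 11 is 2 (since 6·2 = 12 = 1·11 + 1), so t ≡ 2·7 = 14 ≡ 3 (mod 11).
    Then x = 2805 + 5187·3 = 18366, valid modulo lcm(5187, 11) = 57057: x ≡ 18366 (mod 57057).
Verify against each original: 18366 mod 19 = 12, 18366 mod 13 = 10, 18366 mod 3 = 0, 18366 mod 7 = 5, 18366 mod 11 = 7.

x ≡ 18366 (mod 57057).


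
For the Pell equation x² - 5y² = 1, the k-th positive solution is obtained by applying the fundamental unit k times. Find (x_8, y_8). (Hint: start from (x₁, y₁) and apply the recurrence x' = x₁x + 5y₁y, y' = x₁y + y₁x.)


Step 1: Find the fundamental solution (x₁, y₁) of x² - 5y² = 1.
  Expand √5 as a continued fraction. a₀ = ⌊√5⌋ = 2; iterate m_{k+1} = d_k·a_k − m_k, d_{k+1} = (5 − m_{k+1}²)/d_k, a_{k+1} = ⌊(a₀ + m_{k+1})/d_{k+1}⌋ (starting m₀ = 0, d₀ = 1), with convergents p_k = a_k·p_{k-1} + p_{k-2}, q_k = a_k·q_{k-1} + q_{k-2} (p₋₁ = 1, q₋₁ = 0):
  k = 0: a₀ = 2; p₀/q₀ = 2/1; p₀² − 5·q₀² = 4 − 5 = -1.
  k = 1: m = 2, d = 1, a = ⌊(2 + 2)/1⌋ = 4; p/q = (4·2 + 1)/(4·1 + 0) = 9/4; p² − 5·q² = 81 − 80 = 1.
  The first convergent with p² − 5·q² = 1 gives the fundamental solution (x₁, y₁) = (9, 4).
Step 2: Apply the recurrence (x_{n+1}, y_{n+1}) = (x₁x_n + 5y₁y_n, x₁y_n + y₁x_n) repeatedly.
  From (x_1, y_1) = (9, 4): x_2 = 9·9 + 5·4·4 = 161; y_2 = 9·4 + 4·9 = 72.
  From (x_2, y_2) = (161, 72): x_3 = 9·161 + 5·4·72 = 2889; y_3 = 9·72 + 4·161 = 1292.
  From (x_3, y_3) = (2889, 1292): x_4 = 9·2889 + 5·4·1292 = 51841; y_4 = 9·1292 + 4·2889 = 23184.
  From (x_4, y_4) = (51841, 23184): x_5 = 9·51841 + 5·4·23184 = 930249; y_5 = 9·23184 + 4·51841 = 416020.
  From (x_5, y_5) = (930249, 416020): x_6 = 9·930249 + 5·4·416020 = 16692641; y_6 = 9·416020 + 4·930249 = 7465176.
  From (x_6, y_6) = (16692641, 7465176): x_7 = 9·16692641 + 5·4·7465176 = 299537289; y_7 = 9·7465176 + 4·16692641 = 133957148.
  From (x_7, y_7) = (299537289, 133957148): x_8 = 9·299537289 + 5·4·133957148 = 5374978561; y_8 = 9·133957148 + 4·299537289 = 2403763488.
Step 3: Verify x_8² - 5·y_8² = 28890394531209630721 - 28890394531209630720 = 1 (should be 1). ✓

(x_1, y_1) = (9, 4); (x_8, y_8) = (5374978561, 2403763488).
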